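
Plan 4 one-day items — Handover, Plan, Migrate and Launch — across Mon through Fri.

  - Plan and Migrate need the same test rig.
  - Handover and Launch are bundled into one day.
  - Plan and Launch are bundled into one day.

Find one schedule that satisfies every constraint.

Migrate in Tue; Launch in Mon; Plan in Mon; Handover in Mon

Checking: Plan(Mon) != Migrate(Tue); Handover = Launch = Mon; Plan = Launch = Mon.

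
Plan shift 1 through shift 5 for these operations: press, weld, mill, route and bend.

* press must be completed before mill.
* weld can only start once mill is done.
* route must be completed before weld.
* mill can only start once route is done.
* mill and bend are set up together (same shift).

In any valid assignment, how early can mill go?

Precedence pushes mill to at least shift 2; downstream work caps mill at shift 4.
mill at shift 2 is achievable: route -> shift 1; press -> shift 1; mill -> shift 2; weld -> shift 3; bend -> shift 2.

shift 2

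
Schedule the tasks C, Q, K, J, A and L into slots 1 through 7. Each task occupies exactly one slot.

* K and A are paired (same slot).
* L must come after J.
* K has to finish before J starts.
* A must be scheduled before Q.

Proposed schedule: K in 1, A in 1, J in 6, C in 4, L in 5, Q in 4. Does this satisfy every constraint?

No — it violates: L must come after J

K has to finish before J starts — holds.
L must come after J — violated.
K and A are paired (same slot) — holds.
A must be scheduled before Q — holds.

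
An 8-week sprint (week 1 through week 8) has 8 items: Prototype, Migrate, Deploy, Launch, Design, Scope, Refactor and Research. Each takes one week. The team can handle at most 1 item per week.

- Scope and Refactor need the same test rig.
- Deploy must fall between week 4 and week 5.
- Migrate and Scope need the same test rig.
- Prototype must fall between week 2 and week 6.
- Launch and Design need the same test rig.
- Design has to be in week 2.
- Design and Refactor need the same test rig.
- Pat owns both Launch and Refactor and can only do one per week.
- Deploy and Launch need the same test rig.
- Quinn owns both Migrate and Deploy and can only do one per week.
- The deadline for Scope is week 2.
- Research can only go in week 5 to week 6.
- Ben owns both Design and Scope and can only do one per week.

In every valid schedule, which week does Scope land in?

Scope's window is week 1–week 2.
Design is fixed at week 2, and Scope can't share a week with Design.
So Scope must be week 1.

week 1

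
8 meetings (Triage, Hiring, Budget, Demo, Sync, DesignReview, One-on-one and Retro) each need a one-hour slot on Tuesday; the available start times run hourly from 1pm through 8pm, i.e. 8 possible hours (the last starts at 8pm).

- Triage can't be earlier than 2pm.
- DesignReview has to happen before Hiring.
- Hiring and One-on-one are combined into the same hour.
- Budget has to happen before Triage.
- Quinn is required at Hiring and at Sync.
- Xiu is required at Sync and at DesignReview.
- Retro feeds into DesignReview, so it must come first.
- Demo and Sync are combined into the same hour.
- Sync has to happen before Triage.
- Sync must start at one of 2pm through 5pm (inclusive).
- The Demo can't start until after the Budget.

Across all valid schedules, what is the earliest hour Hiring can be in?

3pm

Precedence pushes Hiring to at least 3pm.
Hiring at 3pm is achievable: Budget in 1pm, Demo in 4pm, DesignReview in 2pm, Retro in 1pm, Sync in 4pm, One-on-one in 3pm, Triage in 5pm, Hiring in 3pm.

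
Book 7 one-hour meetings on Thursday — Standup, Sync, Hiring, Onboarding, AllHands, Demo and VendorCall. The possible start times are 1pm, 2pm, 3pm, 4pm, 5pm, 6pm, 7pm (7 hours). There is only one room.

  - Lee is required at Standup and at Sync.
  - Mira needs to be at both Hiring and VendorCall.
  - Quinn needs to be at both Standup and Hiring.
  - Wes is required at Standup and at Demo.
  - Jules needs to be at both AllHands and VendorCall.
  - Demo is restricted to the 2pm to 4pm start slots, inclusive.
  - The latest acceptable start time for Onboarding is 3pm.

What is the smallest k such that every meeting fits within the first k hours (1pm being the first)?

With at most 1 per hour and 7 meetings, at least 7 hours are needed.
Demo can't be placed before 2pm — that is hour 2 counting from 1pm — so the schedule must run through at least 2 hours.
7 works (last occupied hour: 7pm): for example Hiring in 5pm; Sync in 4pm; Demo in 2pm; AllHands in 6pm; Onboarding in 1pm; VendorCall in 7pm; Standup in 3pm.

7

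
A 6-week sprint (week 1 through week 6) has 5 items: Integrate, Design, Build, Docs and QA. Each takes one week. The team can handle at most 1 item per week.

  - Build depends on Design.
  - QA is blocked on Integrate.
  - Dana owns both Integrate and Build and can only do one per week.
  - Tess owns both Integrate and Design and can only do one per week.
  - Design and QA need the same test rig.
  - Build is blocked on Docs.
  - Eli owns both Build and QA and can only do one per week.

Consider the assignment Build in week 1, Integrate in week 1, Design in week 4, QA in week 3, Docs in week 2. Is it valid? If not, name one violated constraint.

Invalid. Dana owns both Integrate and Build and can only do one per week.

Tess owns both Integrate and Design and can only do one per week — holds.
QA is blocked on Integrate — holds.
Dana owns both Integrate and Build and can only do one per week — violated.
Build depends on Design — violated.
The team can handle at most 1 item per week — violated.
Build is blocked on Docs — violated.
Eli owns both Build and QA and can only do one per week — holds.
Design and QA need the same test rig — holds.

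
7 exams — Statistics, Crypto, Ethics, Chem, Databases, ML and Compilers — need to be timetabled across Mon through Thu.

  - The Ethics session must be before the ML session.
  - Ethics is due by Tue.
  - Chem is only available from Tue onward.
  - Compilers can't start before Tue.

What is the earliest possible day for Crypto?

Mon

Crypto at Mon is achievable: Compilers=Tue; Crypto=Mon; Chem=Tue; Statistics=Mon; Databases=Mon; Ethics=Mon; ML=Tue.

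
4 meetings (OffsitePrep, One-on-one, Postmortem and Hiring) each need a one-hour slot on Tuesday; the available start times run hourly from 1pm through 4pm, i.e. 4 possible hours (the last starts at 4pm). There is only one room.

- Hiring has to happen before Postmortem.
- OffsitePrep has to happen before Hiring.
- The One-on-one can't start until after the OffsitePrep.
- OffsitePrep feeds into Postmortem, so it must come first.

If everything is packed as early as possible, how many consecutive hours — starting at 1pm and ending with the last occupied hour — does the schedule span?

4

The precedence chain requires at least 3 distinct hours.
With at most 1 per hour and 4 meetings, at least 4 hours are needed.
4 works (last occupied hour: 4pm): for example OffsitePrep -> 1pm; One-on-one -> 4pm; Postmortem -> 3pm; Hiring -> 2pm.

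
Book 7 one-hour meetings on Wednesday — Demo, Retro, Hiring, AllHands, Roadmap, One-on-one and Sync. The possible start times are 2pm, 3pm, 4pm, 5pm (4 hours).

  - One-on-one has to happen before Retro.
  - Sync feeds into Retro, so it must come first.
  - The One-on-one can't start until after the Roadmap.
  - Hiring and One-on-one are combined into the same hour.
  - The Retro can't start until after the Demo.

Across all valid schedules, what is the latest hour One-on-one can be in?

Precedence pushes One-on-one to at least 3pm; downstream work caps One-on-one at 4pm.
One-on-one at 4pm is achievable: Hiring -> 4pm, Roadmap -> 2pm, Sync -> 2pm, Retro -> 5pm, One-on-one -> 4pm, Demo -> 2pm, AllHands -> 2pm.

4pm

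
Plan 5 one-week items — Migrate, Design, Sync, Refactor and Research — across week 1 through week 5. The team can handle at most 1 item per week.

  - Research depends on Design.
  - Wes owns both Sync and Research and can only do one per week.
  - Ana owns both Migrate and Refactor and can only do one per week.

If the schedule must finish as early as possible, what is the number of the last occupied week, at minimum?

week 5

The precedence chain requires at least 2 distinct weeks.
With at most 1 per week and 5 work items, at least 5 weeks are needed.
5 works (last occupied week: week 5): for example Sync=week 4, Migrate=week 3, Refactor=week 5, Design=week 1, Research=week 2.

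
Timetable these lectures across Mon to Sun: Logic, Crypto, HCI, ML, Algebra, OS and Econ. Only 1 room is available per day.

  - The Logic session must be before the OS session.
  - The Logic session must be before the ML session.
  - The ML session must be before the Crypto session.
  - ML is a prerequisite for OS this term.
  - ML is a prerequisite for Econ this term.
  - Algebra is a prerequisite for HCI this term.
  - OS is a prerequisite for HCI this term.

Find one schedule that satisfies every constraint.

Econ=Sun, Logic=Mon, ML=Tue, Algebra=Thu, OS=Wed, HCI=Fri, Crypto=Sat

Checking: Logic(Mon) before ML(Tue); OS(Wed) before HCI(Fri); Algebra(Thu) before HCI(Fri); Logic(Mon) before OS(Wed); ML(Tue) before Crypto(Sat); ML(Tue) before OS(Wed); ML(Tue) before Econ(Sun); max 1 per day (cap 1).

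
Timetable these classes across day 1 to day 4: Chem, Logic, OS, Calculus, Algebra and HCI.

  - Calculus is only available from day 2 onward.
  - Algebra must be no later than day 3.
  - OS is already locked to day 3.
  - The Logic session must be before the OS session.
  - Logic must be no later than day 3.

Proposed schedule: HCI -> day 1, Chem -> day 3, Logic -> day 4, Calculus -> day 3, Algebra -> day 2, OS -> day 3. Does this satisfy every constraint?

No — it violates: Logic must be no later than day 3

OS is already locked to day 3 — holds.
Logic must be no later than day 3 — violated.
Calculus is only available from day 2 onward — holds.
Algebra must be no later than day 3 — holds.
The Logic session must be before the OS session — violated.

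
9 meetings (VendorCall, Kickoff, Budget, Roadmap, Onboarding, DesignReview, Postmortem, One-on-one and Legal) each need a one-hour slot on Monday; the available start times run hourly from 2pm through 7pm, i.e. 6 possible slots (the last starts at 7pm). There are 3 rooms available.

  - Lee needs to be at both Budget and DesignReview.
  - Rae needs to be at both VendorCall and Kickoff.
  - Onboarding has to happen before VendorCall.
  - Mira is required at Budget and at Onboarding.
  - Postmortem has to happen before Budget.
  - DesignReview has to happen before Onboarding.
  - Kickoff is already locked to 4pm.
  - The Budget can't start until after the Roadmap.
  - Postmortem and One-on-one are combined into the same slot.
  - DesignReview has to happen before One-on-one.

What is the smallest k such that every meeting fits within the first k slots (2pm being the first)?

The precedence chain requires at least 3 distinct slots.
With at most 3 per slot and 9 meetings, at least 3 slots are needed.
Could 3 slots be enough, i.e. nothing placed later than 4pm? No: Kickoff's window within 3 slots is {4pm}; One-on-one must come after DesignReview (at 2pm or later) → {3pm, 4pm}; DesignReview must come before One-on-one (at 4pm or earlier) → {2pm, 3pm}; Onboarding must come after DesignReview (at 2pm or later) → {3pm, 4pm}; VendorCall must come after Onboarding (at 3pm or later) → {4pm}; Kickoff can't share with VendorCall (4pm) → nothing is left.
So 3 slots is not enough.
4 works (last occupied slot: 5pm): for example DesignReview in 2pm; Kickoff in 4pm; Legal in 2pm; VendorCall in 5pm; Onboarding in 3pm; Budget in 4pm; Postmortem in 3pm; Roadmap in 2pm; One-on-one in 3pm.

4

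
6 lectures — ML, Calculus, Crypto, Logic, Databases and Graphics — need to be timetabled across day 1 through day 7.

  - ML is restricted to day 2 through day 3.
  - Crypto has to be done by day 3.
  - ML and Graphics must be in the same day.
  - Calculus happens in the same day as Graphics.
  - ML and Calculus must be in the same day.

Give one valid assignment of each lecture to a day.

ML in day 2, Crypto in day 1, Calculus in day 2, Databases in day 1, Logic in day 1, Graphics in day 2

Checking: Calculus = Graphics = day 2; ML = Graphics = day 2; ML = Calculus = day 2; Crypto=day 1 in [day 1,day 3]; ML=day 2 in [day 2,day 3].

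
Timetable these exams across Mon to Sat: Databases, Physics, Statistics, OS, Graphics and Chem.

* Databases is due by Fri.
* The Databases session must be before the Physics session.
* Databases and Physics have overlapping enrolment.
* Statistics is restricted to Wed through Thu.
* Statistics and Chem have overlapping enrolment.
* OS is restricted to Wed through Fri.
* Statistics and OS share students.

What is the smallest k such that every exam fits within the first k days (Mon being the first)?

4

The precedence chain requires at least 2 distinct days.
Statistics can't be placed before Wed — that is day 3 counting from Mon — so the schedule must run through at least 3 days.
Could 3 days be enough, i.e. nothing placed later than Wed? No: Statistics's window within 3 days is {Wed}; OS's window within 3 days is {Wed}; OS can't share with Statistics (Wed) → nothing is left.
So 3 days is not enough.
4 works (last occupied day: Thu): for example OS -> Thu; Chem -> Mon; Physics -> Tue; Databases -> Mon; Statistics -> Wed; Graphics -> Mon.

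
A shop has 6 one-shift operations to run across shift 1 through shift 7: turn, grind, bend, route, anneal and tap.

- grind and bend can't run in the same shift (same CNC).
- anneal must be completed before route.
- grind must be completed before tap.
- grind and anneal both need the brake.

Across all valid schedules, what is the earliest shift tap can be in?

Precedence pushes tap to at least shift 2.
tap at shift 2 is achievable: route -> shift 3; bend -> shift 2; anneal -> shift 2; turn -> shift 1; tap -> shift 2; grind -> shift 1.

shift 2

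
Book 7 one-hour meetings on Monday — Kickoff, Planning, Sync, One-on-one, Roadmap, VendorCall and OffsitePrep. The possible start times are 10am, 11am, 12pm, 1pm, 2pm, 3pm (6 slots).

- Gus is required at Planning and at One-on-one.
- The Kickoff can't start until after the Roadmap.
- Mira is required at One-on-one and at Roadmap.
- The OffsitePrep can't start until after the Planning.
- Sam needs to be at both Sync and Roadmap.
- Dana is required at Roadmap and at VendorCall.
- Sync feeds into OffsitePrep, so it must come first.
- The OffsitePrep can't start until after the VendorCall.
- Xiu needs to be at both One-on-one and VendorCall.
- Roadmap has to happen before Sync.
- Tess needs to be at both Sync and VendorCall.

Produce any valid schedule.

Kickoff=11am; Planning=10am; Roadmap=10am; One-on-one=11am; OffsitePrep=1pm; VendorCall=12pm; Sync=11am

Checking: VendorCall(12pm) before OffsitePrep(1pm); Roadmap(10am) before Sync(11am); Sync(11am) before OffsitePrep(1pm); Roadmap(10am) before Kickoff(11am); Planning(10am) before OffsitePrep(1pm); Sync(11am) != VendorCall(12pm); Roadmap(10am) != VendorCall(12pm); Planning(10am) != One-on-one(11am); Sync(11am) != Roadmap(10am); One-on-one(11am) != Roadmap(10am); One-on-one(11am) != VendorCall(12pm).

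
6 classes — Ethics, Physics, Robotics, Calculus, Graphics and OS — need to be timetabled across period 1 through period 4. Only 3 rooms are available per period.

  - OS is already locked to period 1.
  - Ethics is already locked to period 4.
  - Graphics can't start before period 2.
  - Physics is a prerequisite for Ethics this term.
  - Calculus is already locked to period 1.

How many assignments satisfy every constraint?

33

Splitting on Physics: it can be period 1 (9), period 2 (12), period 3 (12). Listing each branch's schedules as (Ethics, Robotics, Calculus, Graphics, OS) by period number:
Physics=period 1: (4,2,1,2,1) (4,2,1,3,1) (4,2,1,4,1) (4,3,1,2,1) (4,3,1,3,1) (4,3,1,4,1) (4,4,1,2,1) (4,4,1,3,1) (4,4,1,4,1) — 9.
Physics=period 2: (4,1,1,2,1) (4,1,1,3,1) (4,1,1,4,1) (4,2,1,2,1) (4,2,1,3,1) (4,2,1,4,1) (4,3,1,2,1) (4,3,1,3,1) (4,3,1,4,1) (4,4,1,2,1) (4,4,1,3,1) (4,4,1,4,1) — 12.
Physics=period 3: (4,1,1,2,1) (4,1,1,3,1) (4,1,1,4,1) (4,2,1,2,1) (4,2,1,3,1) (4,2,1,4,1) (4,3,1,2,1) (4,3,1,3,1) (4,3,1,4,1) (4,4,1,2,1) (4,4,1,3,1) (4,4,1,4,1) — 12.
Summing: 9 + 12 + 12 = 33.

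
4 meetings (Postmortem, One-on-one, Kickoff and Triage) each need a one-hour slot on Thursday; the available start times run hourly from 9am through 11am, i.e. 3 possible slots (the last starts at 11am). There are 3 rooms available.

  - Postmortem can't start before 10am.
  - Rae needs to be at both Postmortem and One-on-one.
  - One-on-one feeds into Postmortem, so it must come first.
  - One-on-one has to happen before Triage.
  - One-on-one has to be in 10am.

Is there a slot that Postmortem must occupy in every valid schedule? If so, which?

Postmortem's window is 10am–11am.
One-on-one is fixed at 10am, and Postmortem can't share a slot with One-on-one.
So Postmortem must be 11am.

11am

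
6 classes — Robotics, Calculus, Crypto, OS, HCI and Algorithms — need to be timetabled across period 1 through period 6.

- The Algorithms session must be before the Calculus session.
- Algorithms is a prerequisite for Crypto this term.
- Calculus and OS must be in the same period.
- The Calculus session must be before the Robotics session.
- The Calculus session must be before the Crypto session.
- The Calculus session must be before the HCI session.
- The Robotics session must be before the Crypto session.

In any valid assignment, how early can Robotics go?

Precedence pushes Robotics to at least period 3; downstream work caps Robotics at period 5.
Robotics at period 3 is achievable: Algorithms -> period 1; Calculus -> period 2; HCI -> period 3; Crypto -> period 4; Robotics -> period 3; OS -> period 2.

period 3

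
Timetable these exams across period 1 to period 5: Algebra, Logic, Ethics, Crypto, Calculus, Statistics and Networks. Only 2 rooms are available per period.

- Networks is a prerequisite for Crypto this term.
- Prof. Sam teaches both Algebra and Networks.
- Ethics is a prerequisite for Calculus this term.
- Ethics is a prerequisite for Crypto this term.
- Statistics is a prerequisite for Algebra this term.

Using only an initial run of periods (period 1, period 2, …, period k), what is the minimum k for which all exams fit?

4 periods

The precedence chain requires at least 2 distinct periods.
With at most 2 per period and 7 exams, at least 4 periods are needed.
4 works (last occupied period: period 4): for example Statistics -> period 2, Networks -> period 1, Algebra -> period 3, Logic -> period 4, Calculus -> period 3, Crypto -> period 2, Ethics -> period 1.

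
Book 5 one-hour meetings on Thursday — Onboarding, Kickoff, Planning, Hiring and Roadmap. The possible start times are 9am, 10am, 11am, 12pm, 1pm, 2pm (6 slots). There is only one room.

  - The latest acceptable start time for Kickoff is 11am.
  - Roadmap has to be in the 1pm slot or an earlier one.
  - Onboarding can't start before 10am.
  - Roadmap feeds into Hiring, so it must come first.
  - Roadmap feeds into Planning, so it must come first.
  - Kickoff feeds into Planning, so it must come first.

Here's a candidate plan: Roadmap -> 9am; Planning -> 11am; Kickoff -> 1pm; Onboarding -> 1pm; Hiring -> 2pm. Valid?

No. There is only one room is not satisfied.

Roadmap feeds into Hiring, so it must come first — holds.
The latest acceptable start time for Kickoff is 11am — violated.
There is only one room — violated.
Roadmap feeds into Planning, so it must come first — holds.
Roadmap has to be in the 1pm slot or an earlier one — holds.
Kickoff feeds into Planning, so it must come first — violated.
Onboarding can't start before 10am — holds.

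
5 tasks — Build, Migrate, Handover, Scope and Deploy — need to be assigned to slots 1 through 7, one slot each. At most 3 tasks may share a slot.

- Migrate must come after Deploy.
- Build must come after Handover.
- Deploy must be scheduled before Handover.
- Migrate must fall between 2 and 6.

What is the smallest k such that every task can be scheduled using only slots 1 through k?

3

The precedence chain requires at least 3 distinct slots.
With at most 3 per slot and 5 tasks, at least 2 slots are needed.
3 works (last occupied slot: 3): for example Scope -> 1; Migrate -> 2; Handover -> 2; Build -> 3; Deploy -> 1.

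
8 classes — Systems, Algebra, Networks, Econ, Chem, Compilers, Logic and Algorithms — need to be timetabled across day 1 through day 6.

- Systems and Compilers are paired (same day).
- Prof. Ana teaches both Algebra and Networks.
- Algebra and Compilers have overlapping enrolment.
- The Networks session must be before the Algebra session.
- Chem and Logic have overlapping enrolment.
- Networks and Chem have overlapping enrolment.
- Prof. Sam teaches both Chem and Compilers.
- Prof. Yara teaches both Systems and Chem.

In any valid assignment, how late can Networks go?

Downstream work caps Networks at day 5.
Networks at day 5 is achievable: Algorithms=day 1, Compilers=day 1, Econ=day 1, Systems=day 1, Logic=day 1, Algebra=day 6, Chem=day 2, Networks=day 5.

day 5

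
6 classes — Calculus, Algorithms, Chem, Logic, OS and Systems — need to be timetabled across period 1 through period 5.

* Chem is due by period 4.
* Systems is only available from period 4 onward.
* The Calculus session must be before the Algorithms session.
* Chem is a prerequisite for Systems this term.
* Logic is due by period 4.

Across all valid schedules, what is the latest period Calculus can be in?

period 4

Downstream work caps Calculus at period 4.
Calculus at period 4 is achievable: OS -> period 1, Logic -> period 1, Systems -> period 4, Algorithms -> period 5, Chem -> period 1, Calculus -> period 4.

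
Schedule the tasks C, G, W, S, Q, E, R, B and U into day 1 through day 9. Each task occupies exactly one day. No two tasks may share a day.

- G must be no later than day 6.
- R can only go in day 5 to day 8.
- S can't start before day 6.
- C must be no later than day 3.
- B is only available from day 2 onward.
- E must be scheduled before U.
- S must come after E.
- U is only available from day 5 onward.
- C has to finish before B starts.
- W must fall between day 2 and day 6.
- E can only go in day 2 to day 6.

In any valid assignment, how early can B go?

B is available from day 2.
B at day 2 is achievable: B=day 2; E=day 3; R=day 7; U=day 8; C=day 1; W=day 4; Q=day 9; G=day 5; S=day 6.

day 2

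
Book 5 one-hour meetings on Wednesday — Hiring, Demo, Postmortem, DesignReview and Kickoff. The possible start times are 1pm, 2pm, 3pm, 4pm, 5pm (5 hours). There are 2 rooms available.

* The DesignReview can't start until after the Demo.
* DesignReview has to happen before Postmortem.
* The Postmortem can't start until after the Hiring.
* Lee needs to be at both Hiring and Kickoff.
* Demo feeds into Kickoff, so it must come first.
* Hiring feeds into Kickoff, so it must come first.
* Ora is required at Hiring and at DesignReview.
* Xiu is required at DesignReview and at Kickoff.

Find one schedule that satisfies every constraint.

DesignReview in 2pm; Demo in 1pm; Kickoff in 3pm; Hiring in 1pm; Postmortem in 3pm

Checking: DesignReview(2pm) before Postmortem(3pm); Hiring(1pm) before Postmortem(3pm); Demo(1pm) before DesignReview(2pm); Demo(1pm) before Kickoff(3pm); Hiring(1pm) before Kickoff(3pm); DesignReview(2pm) != Kickoff(3pm); Hiring(1pm) != DesignReview(2pm); Hiring(1pm) != Kickoff(3pm); max 2 per hour (cap 2).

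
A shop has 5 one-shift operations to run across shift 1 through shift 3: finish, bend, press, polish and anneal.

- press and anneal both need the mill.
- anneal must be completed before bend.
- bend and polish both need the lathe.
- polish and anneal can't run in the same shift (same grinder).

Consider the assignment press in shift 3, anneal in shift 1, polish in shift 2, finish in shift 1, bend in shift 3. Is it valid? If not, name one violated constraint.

Yes

press and anneal both need the mill — holds.
anneal must be completed before bend — holds.
polish and anneal can't run in the same shift (same grinder) — holds.
bend and polish both need the lathe — holds.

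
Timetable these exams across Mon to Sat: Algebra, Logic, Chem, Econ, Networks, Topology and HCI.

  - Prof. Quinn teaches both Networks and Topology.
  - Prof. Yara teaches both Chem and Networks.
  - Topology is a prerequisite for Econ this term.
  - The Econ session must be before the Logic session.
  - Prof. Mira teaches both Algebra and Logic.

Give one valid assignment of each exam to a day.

Logic -> Wed; Networks -> Tue; Chem -> Mon; HCI -> Mon; Algebra -> Mon; Econ -> Tue; Topology -> Mon

Checking: Topology(Mon) before Econ(Tue); Econ(Tue) before Logic(Wed); Chem(Mon) != Networks(Tue); Networks(Tue) != Topology(Mon); Algebra(Mon) != Logic(Wed).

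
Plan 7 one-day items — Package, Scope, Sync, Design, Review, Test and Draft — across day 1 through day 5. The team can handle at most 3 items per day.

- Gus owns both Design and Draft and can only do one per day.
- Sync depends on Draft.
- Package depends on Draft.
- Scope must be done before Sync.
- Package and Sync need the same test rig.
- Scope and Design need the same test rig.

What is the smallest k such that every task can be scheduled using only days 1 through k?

3 days

The precedence chain requires at least 2 distinct days.
With at most 3 per day and 7 tasks, at least 3 days are needed.
3 works (last occupied day: day 3): for example Design=day 2, Review=day 1, Package=day 3, Test=day 2, Scope=day 1, Sync=day 2, Draft=day 1.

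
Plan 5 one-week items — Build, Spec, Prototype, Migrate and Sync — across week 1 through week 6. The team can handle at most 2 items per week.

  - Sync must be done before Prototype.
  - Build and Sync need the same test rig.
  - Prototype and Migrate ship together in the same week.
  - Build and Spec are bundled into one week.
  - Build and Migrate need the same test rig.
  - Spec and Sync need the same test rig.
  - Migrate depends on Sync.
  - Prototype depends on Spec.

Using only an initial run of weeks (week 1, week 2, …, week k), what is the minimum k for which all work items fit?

The precedence chain requires at least 2 distinct weeks.
With at most 2 per week and 5 work items, at least 3 weeks are needed.
3 works (last occupied week: week 3): for example Spec -> week 2, Prototype -> week 3, Build -> week 2, Sync -> week 1, Migrate -> week 3.

3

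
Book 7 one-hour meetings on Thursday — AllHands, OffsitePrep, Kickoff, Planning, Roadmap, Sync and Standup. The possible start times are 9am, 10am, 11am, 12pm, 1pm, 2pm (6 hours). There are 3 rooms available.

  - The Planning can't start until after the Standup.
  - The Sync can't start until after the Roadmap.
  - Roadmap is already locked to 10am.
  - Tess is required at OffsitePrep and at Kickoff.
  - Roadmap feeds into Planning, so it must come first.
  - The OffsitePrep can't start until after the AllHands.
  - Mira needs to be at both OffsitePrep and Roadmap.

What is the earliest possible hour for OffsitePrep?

Precedence pushes OffsitePrep to at least 10am.
OffsitePrep at 11am is achievable: Standup=9am; Sync=11am; Planning=11am; Kickoff=9am; Roadmap=10am; AllHands=9am; OffsitePrep=11am.
Nothing earlier works — the conflict and capacity constraints rule out every hour before 11am.

11am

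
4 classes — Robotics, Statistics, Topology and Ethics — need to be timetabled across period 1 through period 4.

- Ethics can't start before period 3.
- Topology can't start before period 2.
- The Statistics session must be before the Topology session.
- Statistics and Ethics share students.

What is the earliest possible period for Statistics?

period 1

Downstream work caps Statistics at period 3.
Statistics at period 1 is achievable: Statistics in period 1, Robotics in period 1, Topology in period 2, Ethics in period 3.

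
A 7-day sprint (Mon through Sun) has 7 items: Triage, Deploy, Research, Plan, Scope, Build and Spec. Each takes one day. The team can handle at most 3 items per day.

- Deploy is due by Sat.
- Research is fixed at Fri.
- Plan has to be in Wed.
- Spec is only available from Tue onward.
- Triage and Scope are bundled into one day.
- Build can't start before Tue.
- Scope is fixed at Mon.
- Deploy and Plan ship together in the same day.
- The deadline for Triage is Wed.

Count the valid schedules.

35

Splitting on Triage: it can be Mon (35). Listing each branch's schedules as (Deploy, Research, Plan, Scope, Build, Spec):
Triage=Mon: (Wed,Fri,Wed,Mon,Tue,Tue) (Wed,Fri,Wed,Mon,Tue,Wed) (Wed,Fri,Wed,Mon,Tue,Thu) (Wed,Fri,Wed,Mon,Tue,Fri) (Wed,Fri,Wed,Mon,Tue,Sat) (Wed,Fri,Wed,Mon,Tue,Sun) (Wed,Fri,Wed,Mon,Wed,Tue) (Wed,Fri,Wed,Mon,Wed,Thu) (Wed,Fri,Wed,Mon,Wed,Fri) (Wed,Fri,Wed,Mon,Wed,Sat) (Wed,Fri,Wed,Mon,Wed,Sun) (Wed,Fri,Wed,Mon,Thu,Tue) (Wed,Fri,Wed,Mon,Thu,Wed) (Wed,Fri,Wed,Mon,Thu,Thu) (Wed,Fri,Wed,Mon,Thu,Fri) (Wed,Fri,Wed,Mon,Thu,Sat) (Wed,Fri,Wed,Mon,Thu,Sun) (Wed,Fri,Wed,Mon,Fri,Tue) (Wed,Fri,Wed,Mon,Fri,Wed) (Wed,Fri,Wed,Mon,Fri,Thu) (Wed,Fri,Wed,Mon,Fri,Fri) (Wed,Fri,Wed,Mon,Fri,Sat) (Wed,Fri,Wed,Mon,Fri,Sun) (Wed,Fri,Wed,Mon,Sat,Tue) (Wed,Fri,Wed,Mon,Sat,Wed) (Wed,Fri,Wed,Mon,Sat,Thu) (Wed,Fri,Wed,Mon,Sat,Fri) (Wed,Fri,Wed,Mon,Sat,Sat) (Wed,Fri,Wed,Mon,Sat,Sun) (Wed,Fri,Wed,Mon,Sun,Tue) (Wed,Fri,Wed,Mon,Sun,Wed) (Wed,Fri,Wed,Mon,Sun,Thu) (Wed,Fri,Wed,Mon,Sun,Fri) (Wed,Fri,Wed,Mon,Sun,Sat) (Wed,Fri,Wed,Mon,Sun,Sun) — 35.
Summing: 35 = 35.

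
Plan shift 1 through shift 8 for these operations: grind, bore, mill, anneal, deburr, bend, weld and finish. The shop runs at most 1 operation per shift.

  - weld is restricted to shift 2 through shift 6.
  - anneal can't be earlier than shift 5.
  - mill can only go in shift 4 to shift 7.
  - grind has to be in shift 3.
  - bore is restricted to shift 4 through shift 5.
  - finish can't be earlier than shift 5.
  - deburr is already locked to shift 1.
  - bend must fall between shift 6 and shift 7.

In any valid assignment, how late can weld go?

Weld is available from shift 2; weld's own window allows nothing later than shift 6.
weld at shift 2 is achievable: anneal=shift 7; finish=shift 8; deburr=shift 1; bore=shift 4; bend=shift 6; weld=shift 2; mill=shift 5; grind=shift 3.
Nothing later works — the capacity limit rule out every shift after shift 2.

shift 2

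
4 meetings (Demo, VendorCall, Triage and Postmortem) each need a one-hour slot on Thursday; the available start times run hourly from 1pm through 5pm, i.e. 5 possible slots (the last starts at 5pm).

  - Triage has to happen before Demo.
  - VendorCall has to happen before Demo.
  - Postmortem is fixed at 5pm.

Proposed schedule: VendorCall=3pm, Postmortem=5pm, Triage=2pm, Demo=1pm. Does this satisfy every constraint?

VendorCall has to happen before Demo — violated.
Postmortem is fixed at 5pm — holds.
Triage has to happen before Demo — violated.

No — it violates: VendorCall has to happen before Demo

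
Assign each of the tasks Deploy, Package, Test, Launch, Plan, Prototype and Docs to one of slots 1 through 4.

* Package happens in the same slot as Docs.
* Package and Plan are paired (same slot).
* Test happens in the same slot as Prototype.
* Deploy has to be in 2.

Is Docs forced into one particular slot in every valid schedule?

No

Docs can be 1 (e.g. Launch in 1; Docs in 1; Plan in 1; Test in 1; Package in 1; Prototype in 1; Deploy in 2) or 2 (e.g. Test in 1, Launch in 1, Docs in 2, Plan in 2, Package in 2, Prototype in 1, Deploy in 2).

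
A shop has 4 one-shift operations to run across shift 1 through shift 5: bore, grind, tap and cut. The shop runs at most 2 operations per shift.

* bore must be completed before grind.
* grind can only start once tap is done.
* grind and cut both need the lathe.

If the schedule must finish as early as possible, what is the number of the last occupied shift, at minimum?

The precedence chain requires at least 2 distinct shifts.
With at most 2 per shift and 4 operations, at least 2 shifts are needed.
Could 2 shifts be enough, i.e. nothing placed later than shift 2? No: grind must come after bore (at shift 1 or later) → {shift 2}; bore must come before grind (at shift 2 or earlier) → {shift 1}; tap must come before grind (at shift 2 or earlier) → {shift 1}; cut can't share with grind (shift 2) → {shift 1}; that puts bore, tap and cut all in shift 1 — more than 2 per shift.
So 2 shifts is not enough.
3 works (last occupied shift: shift 3): for example grind -> shift 2; cut -> shift 3; tap -> shift 1; bore -> shift 1.

3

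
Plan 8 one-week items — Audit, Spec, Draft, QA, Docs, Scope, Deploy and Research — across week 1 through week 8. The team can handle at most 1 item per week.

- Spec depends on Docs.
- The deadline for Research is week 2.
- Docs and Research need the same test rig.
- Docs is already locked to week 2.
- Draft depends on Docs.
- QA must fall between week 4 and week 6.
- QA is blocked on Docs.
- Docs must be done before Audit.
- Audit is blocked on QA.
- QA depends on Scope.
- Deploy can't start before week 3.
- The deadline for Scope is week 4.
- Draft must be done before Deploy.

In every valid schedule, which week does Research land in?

week 1

Research's window is week 1–week 2.
Docs is fixed at week 2, and Research can't share a week with Docs.
So Research must be week 1.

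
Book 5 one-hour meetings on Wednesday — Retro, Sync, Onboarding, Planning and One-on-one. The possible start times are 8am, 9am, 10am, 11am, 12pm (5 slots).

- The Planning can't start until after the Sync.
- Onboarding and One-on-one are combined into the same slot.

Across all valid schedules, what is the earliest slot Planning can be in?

Precedence pushes Planning to at least 9am.
Planning at 9am is achievable: Sync -> 8am; Retro -> 8am; Onboarding -> 8am; Planning -> 9am; One-on-one -> 8am.

9am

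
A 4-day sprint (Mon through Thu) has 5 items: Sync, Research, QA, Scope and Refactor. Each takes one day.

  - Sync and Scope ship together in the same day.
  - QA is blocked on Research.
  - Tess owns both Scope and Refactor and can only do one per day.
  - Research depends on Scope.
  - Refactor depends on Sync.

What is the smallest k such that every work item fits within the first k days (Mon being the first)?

The precedence chain requires at least 3 distinct days.
3 works (last occupied day: Wed): for example Scope=Mon, Sync=Mon, QA=Wed, Refactor=Tue, Research=Tue.

3 days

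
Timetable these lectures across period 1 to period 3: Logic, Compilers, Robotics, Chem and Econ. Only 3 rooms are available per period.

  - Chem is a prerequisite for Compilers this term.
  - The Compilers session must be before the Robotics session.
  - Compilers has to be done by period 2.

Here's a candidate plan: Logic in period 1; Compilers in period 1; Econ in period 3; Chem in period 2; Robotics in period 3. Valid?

Only 3 rooms are available per period — holds.
Compilers has to be done by period 2 — holds.
Chem is a prerequisite for Compilers this term — violated.
The Compilers session must be before the Robotics session — holds.

No. Chem is a prerequisite for Compilers this term is not satisfied.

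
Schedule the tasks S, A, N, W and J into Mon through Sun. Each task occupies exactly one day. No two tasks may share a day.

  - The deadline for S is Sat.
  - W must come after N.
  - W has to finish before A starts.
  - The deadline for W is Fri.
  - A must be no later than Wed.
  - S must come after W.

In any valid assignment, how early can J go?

J at Thu is achievable: A=Wed, S=Fri, N=Mon, J=Thu, W=Tue.
Nothing earlier works — the capacity limit rule out every day before Thu.

Thu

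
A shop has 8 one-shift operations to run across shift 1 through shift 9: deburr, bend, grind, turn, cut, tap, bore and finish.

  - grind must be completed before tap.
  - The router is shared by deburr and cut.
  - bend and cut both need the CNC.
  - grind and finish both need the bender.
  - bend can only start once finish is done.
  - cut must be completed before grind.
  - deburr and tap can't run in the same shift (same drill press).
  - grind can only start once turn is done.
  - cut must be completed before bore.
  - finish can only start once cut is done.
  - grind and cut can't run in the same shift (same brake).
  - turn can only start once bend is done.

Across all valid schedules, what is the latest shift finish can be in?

shift 5

Precedence pushes finish to at least shift 2; downstream work caps finish at shift 5.
finish at shift 5 is achievable: tap -> shift 9; deburr -> shift 2; grind -> shift 8; bend -> shift 6; turn -> shift 7; finish -> shift 5; cut -> shift 1; bore -> shift 2.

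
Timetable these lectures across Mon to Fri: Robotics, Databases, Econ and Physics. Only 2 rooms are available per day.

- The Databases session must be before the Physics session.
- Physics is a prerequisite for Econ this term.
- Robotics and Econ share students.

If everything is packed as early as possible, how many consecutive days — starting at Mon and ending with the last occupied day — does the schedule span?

The precedence chain requires at least 3 distinct days.
With at most 2 per day and 4 lectures, at least 2 days are needed.
3 works (last occupied day: Wed): for example Physics -> Tue; Robotics -> Mon; Databases -> Mon; Econ -> Wed.

3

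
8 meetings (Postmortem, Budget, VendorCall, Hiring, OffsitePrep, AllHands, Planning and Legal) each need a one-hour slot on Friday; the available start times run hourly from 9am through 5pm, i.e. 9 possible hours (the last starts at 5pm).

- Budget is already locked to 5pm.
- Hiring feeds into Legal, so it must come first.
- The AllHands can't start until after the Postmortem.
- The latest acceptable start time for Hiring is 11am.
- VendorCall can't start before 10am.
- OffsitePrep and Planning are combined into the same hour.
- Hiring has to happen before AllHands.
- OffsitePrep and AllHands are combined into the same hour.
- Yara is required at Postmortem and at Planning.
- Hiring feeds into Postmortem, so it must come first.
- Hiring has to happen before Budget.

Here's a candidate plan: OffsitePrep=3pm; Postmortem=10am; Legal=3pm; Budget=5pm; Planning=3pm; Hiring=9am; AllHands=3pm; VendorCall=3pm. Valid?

Hiring has to happen before Budget — holds.
OffsitePrep and AllHands are combined into the same hour — holds.
Budget is already locked to 5pm — holds.
Yara is required at Postmortem and at Planning — holds.
Hiring feeds into Legal, so it must come first — holds.
VendorCall can't start before 10am — holds.
Hiring feeds into Postmortem, so it must come first — holds.
Hiring has to happen before AllHands — holds.
The AllHands can't start until after the Postmortem — holds.
The latest acceptable start time for Hiring is 11am — holds.
OffsitePrep and Planning are combined into the same hour — holds.

Yes, all constraints hold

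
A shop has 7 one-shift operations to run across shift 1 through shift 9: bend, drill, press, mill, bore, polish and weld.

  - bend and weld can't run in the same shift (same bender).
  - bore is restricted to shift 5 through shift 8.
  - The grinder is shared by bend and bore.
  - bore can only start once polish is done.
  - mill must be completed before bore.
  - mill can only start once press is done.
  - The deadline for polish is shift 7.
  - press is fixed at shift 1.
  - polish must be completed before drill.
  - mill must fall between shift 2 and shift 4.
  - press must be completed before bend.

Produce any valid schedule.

bore in shift 5, drill in shift 2, press in shift 1, weld in shift 1, mill in shift 2, bend in shift 2, polish in shift 1

Checking: press(shift 1) before mill(shift 2); polish(shift 1) before bore(shift 5); polish(shift 1) before drill(shift 2); press(shift 1) before bend(shift 2); mill(shift 2) before bore(shift 5); bend(shift 2) != weld(shift 1); bend(shift 2) != bore(shift 5); mill=shift 2 in [shift 2,shift 4]; press=shift 1 in [shift 1,shift 1]; bore=shift 5 in [shift 5,shift 8]; polish=shift 1 in [shift 1,shift 7].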